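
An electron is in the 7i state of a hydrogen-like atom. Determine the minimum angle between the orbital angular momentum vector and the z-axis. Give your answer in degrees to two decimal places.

θ_min ≈ 22.21°

The 7i subshell has l = 6.
|L|² = l(l+1)ℏ² = 42ℏ², so |L| = √42 ℏ.
The smallest angle corresponds to the largest L_z, i.e. m_l = l = 6, giving L_z = 6ℏ.
cos θ_min = 6/√42, so θ_min ≈ 22.21°.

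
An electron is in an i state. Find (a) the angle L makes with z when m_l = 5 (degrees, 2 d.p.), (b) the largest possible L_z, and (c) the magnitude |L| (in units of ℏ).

The letter i corresponds to l = 6.
For m_l = 5: cos θ = 5/√42, θ ≈ 39.51°.
L_z,max = lℏ = 6ℏ.
|L| = ℏ√(6·7) = √42 ℏ ≈ 6.481ℏ.

θ(m_l=5) ≈ 39.51°; L_z,max = 6ℏ; |L| = √42 ℏ ≈ 6.481ℏ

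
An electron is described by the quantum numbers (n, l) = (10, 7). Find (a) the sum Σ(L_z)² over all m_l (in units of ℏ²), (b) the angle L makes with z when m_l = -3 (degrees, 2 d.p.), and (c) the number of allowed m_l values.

Σ m_l² = 280, so Σ(L_z)² = 280 ℏ².
For m_l = -3: cos θ = -3/√56, θ ≈ 113.63°.
There are 2l+1 = 15 values of m_l.

Σ(L_z)² = 280 ℏ²; θ(m_l=-3) ≈ 113.63°; 15 values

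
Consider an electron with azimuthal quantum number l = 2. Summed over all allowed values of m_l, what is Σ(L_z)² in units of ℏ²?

Σ(L_z)² = 10 ℏ²

m_l runs from −2 to 2, i.e. {-2, -1, 0, 1, 2}.
Σ m_l² = l(l+1)(2l+1)/3 = 2·3·5/3 = 10.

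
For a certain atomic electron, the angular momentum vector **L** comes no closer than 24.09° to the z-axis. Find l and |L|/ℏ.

cos θ_min = l/√(l(l+1)) = √(l/(l+1)), so l/(l+1) = cos²(24.09°) = 0.8334.
Thus l = 0.8334/(1 − 0.8334) ≈ 5.
Then |L| = ℏ√(5·6) = √30 ℏ.

l = 5, |L| = √30 ℏ ≈ 5.477ℏ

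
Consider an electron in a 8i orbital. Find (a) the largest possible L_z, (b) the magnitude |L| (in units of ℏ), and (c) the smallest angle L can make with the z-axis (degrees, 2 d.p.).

For 8i, l = 6.
L_z,max = lℏ = 6ℏ.
|L| = ℏ√(6·7) = √42 ℏ ≈ 6.481ℏ.
cos θ_min = 6/√42, so θ_min ≈ 22.21°.

L_z,max = 6ℏ; |L| = √42 ℏ ≈ 6.481ℏ; θ_min ≈ 22.21°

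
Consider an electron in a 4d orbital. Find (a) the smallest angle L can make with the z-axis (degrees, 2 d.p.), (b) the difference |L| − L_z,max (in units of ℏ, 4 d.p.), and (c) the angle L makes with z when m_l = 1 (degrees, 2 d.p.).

For 4d, l = 2.
cos θ_min = 2/√6, so θ_min ≈ 35.26°.
|L| − L_z,max = (√6 − 2)ℏ ≈ 0.4495ℏ.
For m_l = 1: cos θ = 1/√6, θ ≈ 65.91°.

θ_min ≈ 35.26°; |L|−L_z,max ≈ 0.4495ℏ; θ(m_l=1) ≈ 65.91°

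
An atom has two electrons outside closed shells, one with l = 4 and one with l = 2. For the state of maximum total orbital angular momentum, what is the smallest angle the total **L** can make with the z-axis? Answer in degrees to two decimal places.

θ_min ≈ 22.21°

L runs from |4 − 2| = 2 to 4 + 2 = 6.
So L can be 2, 3, 4, 5, 6.
The maximum is L = 6, with |L_tot| = ℏ√(6·7) = √42 ℏ.
The minimum angle with z is arccos(6/√42) ≈ 22.21°.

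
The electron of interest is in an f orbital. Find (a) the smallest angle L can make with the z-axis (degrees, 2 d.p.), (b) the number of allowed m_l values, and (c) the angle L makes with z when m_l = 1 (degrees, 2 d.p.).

The letter f corresponds to l = 3.
cos θ_min = 3/√12, so θ_min ≈ 30.00°.
There are 2l+1 = 7 values of m_l.
For m_l = 1: cos θ = 1/√12, θ ≈ 73.22°.

θ_min ≈ 30.00°; 7 values; θ(m_l=1) ≈ 73.22°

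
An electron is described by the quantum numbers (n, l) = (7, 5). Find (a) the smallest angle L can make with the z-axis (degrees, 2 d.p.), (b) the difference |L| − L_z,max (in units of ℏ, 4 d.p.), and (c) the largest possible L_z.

θ_min ≈ 24.09°; |L|−L_z,max ≈ 0.4772ℏ; L_z,max = 5ℏ

cos θ_min = 5/√30, so θ_min ≈ 24.09°.
|L| − L_z,max = (√30 − 5)ℏ ≈ 0.4772ℏ.
L_z,max = lℏ = 5ℏ.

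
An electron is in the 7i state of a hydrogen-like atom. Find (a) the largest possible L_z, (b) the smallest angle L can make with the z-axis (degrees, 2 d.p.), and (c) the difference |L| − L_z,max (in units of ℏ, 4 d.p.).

L_z,max = 6ℏ; θ_min ≈ 22.21°; |L|−L_z,max ≈ 0.4807ℏ

For 7i, l = 6.
L_z,max = lℏ = 6ℏ.
cos θ_min = 6/√42, so θ_min ≈ 22.21°.
|L| − L_z,max = (√42 − 6)ℏ ≈ 0.4807ℏ.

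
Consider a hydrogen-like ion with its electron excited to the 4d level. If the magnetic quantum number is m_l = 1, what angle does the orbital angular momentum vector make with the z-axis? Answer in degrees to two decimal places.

The 4d level has l = 2.
|L| = √(l(l+1)) ℏ = √6 ℏ.
L_z = m_l ℏ = 1ℏ.
cos θ = L_z/|L| = 1/√6, so θ ≈ 65.91°.

θ ≈ 65.91°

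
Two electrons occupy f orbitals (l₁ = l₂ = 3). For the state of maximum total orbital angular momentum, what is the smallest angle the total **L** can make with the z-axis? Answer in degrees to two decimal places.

Angular momentum addition gives L = |l₁ − l₂|, …, l₁ + l₂.
Allowed values: L = 0, 1, 2, 3, 4, 5, 6.
The maximum is L = 6, with |L_tot| = ℏ√(6·7) = √42 ℏ.
The minimum angle with z is arccos(6/√42) ≈ 22.21°.

θ_min ≈ 22.21°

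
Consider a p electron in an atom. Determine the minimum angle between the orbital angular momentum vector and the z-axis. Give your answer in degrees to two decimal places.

For a p orbital, l = 1.
|L| = ℏ√(l(l+1)) = √2 ℏ.
The smallest angle corresponds to the largest L_z, i.e. m_l = l = 1, giving L_z = 1ℏ.
cos θ_min = 1/√2, so θ_min ≈ 45.00°.

θ_min ≈ 45.00°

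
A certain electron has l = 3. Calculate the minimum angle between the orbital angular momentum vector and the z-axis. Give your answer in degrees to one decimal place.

θ_min ≈ 30.0°

|L| = ℏ√(l(l+1)) = 2√3 ℏ.
The smallest angle corresponds to the largest L_z, i.e. m_l = l = 3, giving L_z = 3ℏ.
cos θ_min = 3/√12, so θ_min ≈ 30.0°.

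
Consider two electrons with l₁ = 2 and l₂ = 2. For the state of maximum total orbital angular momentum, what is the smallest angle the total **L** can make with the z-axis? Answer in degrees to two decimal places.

θ_min ≈ 26.57°

By the triangle rule, |l₁ − l₂| ≤ L ≤ l₁ + l₂.
L ∈ {0, 1, 2, 3, 4}.
The maximum is L = 4, with |L_tot| = ℏ√(4·5) = 2√5 ℏ.
The minimum angle with z is arccos(4/√20) ≈ 26.57°.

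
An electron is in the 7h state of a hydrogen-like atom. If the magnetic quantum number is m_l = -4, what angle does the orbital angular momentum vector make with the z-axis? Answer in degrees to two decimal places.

θ ≈ 136.91°

For 7h, l = 5.
|L| = √(l(l+1)) ℏ = √30 ℏ.
L_z = m_l ℏ = −4ℏ.
cos θ = L_z/|L| = -4/√30, so θ ≈ 136.91°.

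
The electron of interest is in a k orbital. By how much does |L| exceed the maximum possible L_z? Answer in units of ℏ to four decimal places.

|L| − L_z,max ≈ 0.4833ℏ

For a k orbital, l = 7.
|L| = 2√14 ℏ ≈ 7.4833ℏ, while L_z,max = lℏ = 7ℏ.
The difference is (2√14 − 7)ℏ ≈ 0.4833ℏ.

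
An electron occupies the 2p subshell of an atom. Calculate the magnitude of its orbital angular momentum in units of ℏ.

|L| = √2 ℏ ≈ 1.414ℏ

The 2p subshell has l = 1.
|L| = ℏ√(l(l+1)) = ℏ√(1·2) = √2 ℏ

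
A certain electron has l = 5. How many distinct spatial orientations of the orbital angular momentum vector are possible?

The number of m_l values is 2l + 1 = 2·5 + 1 = 11.

11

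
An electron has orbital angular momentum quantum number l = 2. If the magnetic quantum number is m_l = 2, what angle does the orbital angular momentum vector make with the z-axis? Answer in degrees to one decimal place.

|L| = √(l(l+1)) ℏ = √6 ℏ.
L_z = m_l ℏ = 2ℏ.
cos θ = L_z/|L| = 2/√6, so θ ≈ 35.3°.

θ ≈ 35.3°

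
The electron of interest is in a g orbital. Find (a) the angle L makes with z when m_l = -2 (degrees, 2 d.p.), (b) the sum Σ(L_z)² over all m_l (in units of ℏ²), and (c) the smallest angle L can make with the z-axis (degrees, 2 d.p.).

The letter g corresponds to l = 4.
For m_l = -2: cos θ = -2/√20, θ ≈ 116.57°.
Σ m_l² = 60, so Σ(L_z)² = 60 ℏ².
cos θ_min = 4/√20, so θ_min ≈ 26.57°.

θ(m_l=-2) ≈ 116.57°; Σ(L_z)² = 60 ℏ²; θ_min ≈ 26.57°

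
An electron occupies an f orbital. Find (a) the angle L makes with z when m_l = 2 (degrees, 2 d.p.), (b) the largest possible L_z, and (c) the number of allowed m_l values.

θ(m_l=2) ≈ 54.74°; L_z,max = 3ℏ; 7 values

The letter f corresponds to l = 3.
For m_l = 2: cos θ = 2/√12, θ ≈ 54.74°.
L_z,max = lℏ = 3ℏ.
There are 2l+1 = 7 values of m_l.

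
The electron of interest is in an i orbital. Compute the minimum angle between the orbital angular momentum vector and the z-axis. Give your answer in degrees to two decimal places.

θ_min ≈ 22.21°

An i state has l = 6.
|L|² = l(l+1)ℏ² = 42ℏ², so |L| = √42 ℏ.
The smallest angle corresponds to the largest L_z, i.e. m_l = l = 6, giving L_z = 6ℏ.
cos θ_min = 6/√42, so θ_min ≈ 22.21°.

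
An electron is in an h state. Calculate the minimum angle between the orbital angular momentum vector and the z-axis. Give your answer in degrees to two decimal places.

θ_min ≈ 24.09°

An h state has l = 5.
|L| = √(l(l+1)) ℏ = √30 ℏ.
The smallest angle corresponds to the largest L_z, i.e. m_l = l = 5, giving L_z = 5ℏ.
cos θ_min = 5/√30, so θ_min ≈ 24.09°.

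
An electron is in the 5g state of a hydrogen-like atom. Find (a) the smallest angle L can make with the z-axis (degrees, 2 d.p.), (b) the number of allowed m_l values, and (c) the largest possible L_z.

θ_min ≈ 26.57°; 9 values; L_z,max = 4ℏ

5g means n = 5, l = 4.
cos θ_min = 4/√20, so θ_min ≈ 26.57°.
There are 2l+1 = 9 values of m_l.
L_z,max = lℏ = 4ℏ.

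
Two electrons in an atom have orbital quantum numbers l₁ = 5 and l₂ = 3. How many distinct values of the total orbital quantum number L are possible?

L runs from |5 − 3| = 2 to 5 + 3 = 8.
L ∈ {2, 3, 4, 5, 6, 7, 8}.
That is 7 values.

7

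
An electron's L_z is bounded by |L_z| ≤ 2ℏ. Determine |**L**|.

|L| = √6 ℏ ≈ 2.449ℏ

The maximum L_z equals lℏ, giving l = 2.
|L| = √(l(l+1)) ℏ = √6 ℏ.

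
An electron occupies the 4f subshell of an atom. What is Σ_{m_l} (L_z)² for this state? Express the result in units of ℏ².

Σ(L_z)² = 28 ℏ²

4f means n = 4, l = 3.
The allowed m_l values are -3, -2, -1, 0, 1, 2, 3.
Σ m_l² = l(l+1)(2l+1)/3 = 3·4·7/3 = 28.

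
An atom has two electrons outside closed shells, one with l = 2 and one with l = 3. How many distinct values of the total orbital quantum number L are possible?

L runs from |2 − 3| = 1 to 2 + 3 = 5.
Allowed values: L = 1, 2, 3, 4, 5.
That is 5 values.

5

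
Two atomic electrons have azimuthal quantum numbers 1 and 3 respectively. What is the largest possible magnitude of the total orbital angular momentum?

|L_tot|_max = 2√5 ℏ ≈ 4.472ℏ

Angular momentum addition gives L = |l₁ − l₂|, …, l₁ + l₂.
Allowed values: L = 2, 3, 4.
The largest magnitude corresponds to L = 4: |L_tot| = ℏ√(4·5) = 2√5 ℏ.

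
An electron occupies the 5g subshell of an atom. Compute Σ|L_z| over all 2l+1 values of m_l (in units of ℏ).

The 5g subshell has l = 4.
m_l runs from −4 to 4, i.e. {-4, -3, -2, -1, 0, 1, 2, 3, 4}.
Σ|m_l| = 2·4(4+1)/2 = 20.

Σ|L_z| = 20 ℏ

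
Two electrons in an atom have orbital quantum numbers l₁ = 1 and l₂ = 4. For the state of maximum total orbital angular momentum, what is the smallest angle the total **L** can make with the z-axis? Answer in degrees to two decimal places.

Angular momentum addition gives L = |l₁ − l₂|, …, l₁ + l₂.
L ∈ {3, 4, 5}.
The maximum is L = 5, with |L_tot| = ℏ√(5·6) = √30 ℏ.
The minimum angle with z is arccos(5/√30) ≈ 24.09°.

θ_min ≈ 24.09°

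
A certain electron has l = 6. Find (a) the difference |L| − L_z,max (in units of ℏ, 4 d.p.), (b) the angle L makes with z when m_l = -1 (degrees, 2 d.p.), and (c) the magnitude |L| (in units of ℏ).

|L|−L_z,max ≈ 0.4807ℏ; θ(m_l=-1) ≈ 98.88°; |L| = √42 ℏ ≈ 6.481ℏ

|L| − L_z,max = (√42 − 6)ℏ ≈ 0.4807ℏ.
For m_l = -1: cos θ = -1/√42, θ ≈ 98.88°.
|L| = ℏ√(6·7) = √42 ℏ ≈ 6.481ℏ.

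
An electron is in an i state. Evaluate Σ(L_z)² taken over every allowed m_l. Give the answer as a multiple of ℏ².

For an i orbital, l = 6.
m_l ∈ {-6, -5, -4, -3, -2, -1, 0, 1, 2, 3, 4, 5, 6}.
Σ m_l² = 2·(1 + 4 + 9 + 16 + 25 + 36) = 182.

Σ(L_z)² = 182 ℏ²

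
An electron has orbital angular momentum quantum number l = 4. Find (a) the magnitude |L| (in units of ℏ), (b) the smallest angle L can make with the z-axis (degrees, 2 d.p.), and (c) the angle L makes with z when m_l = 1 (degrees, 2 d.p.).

|L| = 2√5 ℏ ≈ 4.472ℏ; θ_min ≈ 26.57°; θ(m_l=1) ≈ 77.08°

|L| = ℏ√(4·5) = 2√5 ℏ ≈ 4.472ℏ.
cos θ_min = 4/√20, so θ_min ≈ 26.57°.
For m_l = 1: cos θ = 1/√20, θ ≈ 77.08°.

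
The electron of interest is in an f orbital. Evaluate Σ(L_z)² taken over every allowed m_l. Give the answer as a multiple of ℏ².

Σ(L_z)² = 28 ℏ²

An f state has l = 3.
m_l runs from −3 to 3, i.e. {-3, -2, -1, 0, 1, 2, 3}.
Σ m_l² = l(l+1)(2l+1)/3 = 3·4·7/3 = 28.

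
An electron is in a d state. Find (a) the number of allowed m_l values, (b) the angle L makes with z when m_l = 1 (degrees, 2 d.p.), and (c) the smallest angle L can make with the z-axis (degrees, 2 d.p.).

5 values; θ(m_l=1) ≈ 65.91°; θ_min ≈ 35.26°

A d state has l = 2.
There are 2l+1 = 5 values of m_l.
For m_l = 1: cos θ = 1/√6, θ ≈ 65.91°.
cos θ_min = 2/√6, so θ_min ≈ 35.26°.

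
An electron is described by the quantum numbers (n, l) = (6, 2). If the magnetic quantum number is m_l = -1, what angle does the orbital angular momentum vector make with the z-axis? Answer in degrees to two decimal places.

θ ≈ 114.09°

|L| = ℏ√(l(l+1)) = √6 ℏ.
L_z = m_l ℏ = −1ℏ.
cos θ = L_z/|L| = -1/√6, so θ ≈ 114.09°.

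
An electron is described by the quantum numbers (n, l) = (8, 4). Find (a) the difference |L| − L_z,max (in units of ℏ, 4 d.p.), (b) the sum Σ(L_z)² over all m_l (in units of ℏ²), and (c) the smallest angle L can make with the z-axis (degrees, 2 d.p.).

|L| − L_z,max = (2√5 − 4)ℏ ≈ 0.4721ℏ.
Σ m_l² = 60, so Σ(L_z)² = 60 ℏ².
cos θ_min = 4/√20, so θ_min ≈ 26.57°.

|L|−L_z,max ≈ 0.4721ℏ; Σ(L_z)² = 60 ℏ²; θ_min ≈ 26.57°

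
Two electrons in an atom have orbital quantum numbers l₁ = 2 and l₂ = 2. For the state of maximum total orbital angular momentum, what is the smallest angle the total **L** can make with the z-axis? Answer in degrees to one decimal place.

L runs from |2 − 2| = 0 to 2 + 2 = 4.
L ∈ {0, 1, 2, 3, 4}.
The maximum is L = 4, with |L_tot| = ℏ√(4·5) = 2√5 ℏ.
The minimum angle with z is arccos(4/√20) ≈ 26.6°.

θ_min ≈ 26.6°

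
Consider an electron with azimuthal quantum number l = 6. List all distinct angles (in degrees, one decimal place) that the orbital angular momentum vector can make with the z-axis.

|L| = √(l(l+1)) ℏ = √42 ℏ.
cos θ = m_l/√42 for each m_l ∈ {-6, -5, -4, -3, -2, -1, 0, 1, 2, 3, 4, 5, 6}.

θ ∈ {22.2°, 39.5°, 51.9°, 62.4°, 72.0°, 81.1°, 90.0°, 98.9°, 108.0°, 117.6°, 128.1°, 140.5°, 157.8°}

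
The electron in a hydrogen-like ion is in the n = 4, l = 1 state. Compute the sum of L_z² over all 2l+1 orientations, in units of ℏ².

Σ(L_z)² = 2 ℏ²

The allowed m_l values are -1, 0, 1.
Σ m_l² = 2·(1) = 2.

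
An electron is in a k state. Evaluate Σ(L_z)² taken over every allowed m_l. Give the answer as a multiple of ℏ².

Σ(L_z)² = 280 ℏ²

For a k orbital, l = 7.
The allowed m_l values are -7, -6, -5, -4, -3, -2, -1, 0, 1, 2, 3, 4, 5, 6, 7.
Summing m² from −7 to 7: Σ m_l² = 280.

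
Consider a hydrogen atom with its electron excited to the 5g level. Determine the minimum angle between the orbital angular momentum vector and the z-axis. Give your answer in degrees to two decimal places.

The 5g level has l = 4.
|L| = ℏ√(l(l+1)) = 2√5 ℏ.
The smallest angle corresponds to the largest L_z, i.e. m_l = l = 4, giving L_z = 4ℏ.
cos θ_min = 4/√20, so θ_min ≈ 26.57°.

θ_min ≈ 26.57°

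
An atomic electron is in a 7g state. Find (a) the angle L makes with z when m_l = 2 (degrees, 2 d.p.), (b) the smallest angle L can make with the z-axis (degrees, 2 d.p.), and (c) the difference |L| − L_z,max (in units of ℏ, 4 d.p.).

The 7g subshell has l = 4.
For m_l = 2: cos θ = 2/√20, θ ≈ 63.43°.
cos θ_min = 4/√20, so θ_min ≈ 26.57°.
|L| − L_z,max = (2√5 − 4)ℏ ≈ 0.4721ℏ.

θ(m_l=2) ≈ 63.43°; θ_min ≈ 26.57°; |L|−L_z,max ≈ 0.4721ℏ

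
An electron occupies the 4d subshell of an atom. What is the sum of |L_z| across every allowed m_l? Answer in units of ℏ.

The 4d subshell has l = 2.
m_l ∈ {-2, -1, 0, 1, 2}.
Σ|m_l| = 2(1+2+…+2) = 6.

Σ|L_z| = 6 ℏ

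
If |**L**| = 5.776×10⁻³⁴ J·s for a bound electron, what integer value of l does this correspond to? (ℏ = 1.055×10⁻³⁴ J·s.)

l = 5

In units of ℏ, |L| ≈ 5.475.
l(l+1) ≈ 5.475² ≈ 29.97, so l = 5.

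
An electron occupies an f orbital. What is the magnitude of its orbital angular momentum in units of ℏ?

An f state has l = 3.
|L| = ℏ√(l(l+1)) = ℏ√(3·4) = 2√3 ℏ

|L| = 2√3 ℏ ≈ 3.464ℏ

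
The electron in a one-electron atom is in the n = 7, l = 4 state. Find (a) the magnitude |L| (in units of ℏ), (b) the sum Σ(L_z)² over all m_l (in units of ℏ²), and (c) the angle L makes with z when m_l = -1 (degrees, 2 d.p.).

|L| = ℏ√(4·5) = 2√5 ℏ ≈ 4.472ℏ.
Σ m_l² = 60, so Σ(L_z)² = 60 ℏ².
For m_l = -1: cos θ = -1/√20, θ ≈ 102.92°.

|L| = 2√5 ℏ ≈ 4.472ℏ; Σ(L_z)² = 60 ℏ²; θ(m_l=-1) ≈ 102.92°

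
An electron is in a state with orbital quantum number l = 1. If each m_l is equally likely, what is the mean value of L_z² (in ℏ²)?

The allowed m_l values are -1, 0, 1.
⟨L_z²⟩ = ℏ²·(Σ m_l²)/(2l+1) = ℏ²·2/3 = 0.6667ℏ².

⟨L_z²⟩ = 0.6667 ℏ²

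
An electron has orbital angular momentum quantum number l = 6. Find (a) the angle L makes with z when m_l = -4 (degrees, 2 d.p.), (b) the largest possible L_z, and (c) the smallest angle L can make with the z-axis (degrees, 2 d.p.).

For m_l = -4: cos θ = -4/√42, θ ≈ 128.11°.
L_z,max = lℏ = 6ℏ.
cos θ_min = 6/√42, so θ_min ≈ 22.21°.

θ(m_l=-4) ≈ 128.11°; L_z,max = 6ℏ; θ_min ≈ 22.21°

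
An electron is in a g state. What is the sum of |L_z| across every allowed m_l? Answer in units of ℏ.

A g state has l = 4.
The allowed m_l values are -4, -3, -2, -1, 0, 1, 2, 3, 4.
Σ|m_l| = l(l+1) = 20.

Σ|L_z| = 20 ℏ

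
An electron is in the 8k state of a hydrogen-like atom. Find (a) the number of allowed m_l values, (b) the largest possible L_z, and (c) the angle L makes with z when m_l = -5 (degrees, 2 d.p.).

15 values; L_z,max = 7ℏ; θ(m_l=-5) ≈ 131.92°

8k means n = 8, l = 7.
There are 2l+1 = 15 values of m_l.
L_z,max = lℏ = 7ℏ.
For m_l = -5: cos θ = -5/√56, θ ≈ 131.92°.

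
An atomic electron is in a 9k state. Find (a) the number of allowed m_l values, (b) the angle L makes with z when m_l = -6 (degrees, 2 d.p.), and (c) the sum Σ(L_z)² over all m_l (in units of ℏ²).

15 values; θ(m_l=-6) ≈ 143.30°; Σ(L_z)² = 280 ℏ²

9k means n = 9, l = 7.
There are 2l+1 = 15 values of m_l.
For m_l = -6: cos θ = -6/√56, θ ≈ 143.30°.
Σ m_l² = 280, so Σ(L_z)² = 280 ℏ².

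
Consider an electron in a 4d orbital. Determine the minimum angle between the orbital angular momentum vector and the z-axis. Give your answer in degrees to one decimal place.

For 4d, l = 2.
|L|² = l(l+1)ℏ² = 6ℏ², so |L| = √6 ℏ.
The smallest angle corresponds to the largest L_z, i.e. m_l = l = 2, giving L_z = 2ℏ.
cos θ_min = 2/√6, so θ_min ≈ 35.3°.

θ_min ≈ 35.3°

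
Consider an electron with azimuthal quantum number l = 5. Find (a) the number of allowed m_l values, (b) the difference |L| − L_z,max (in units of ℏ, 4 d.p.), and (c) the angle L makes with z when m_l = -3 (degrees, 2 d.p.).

11 values; |L|−L_z,max ≈ 0.4772ℏ; θ(m_l=-3) ≈ 123.21°

There are 2l+1 = 11 values of m_l.
|L| − L_z,max = (√30 − 5)ℏ ≈ 0.4772ℏ.
For m_l = -3: cos θ = -3/√30, θ ≈ 123.21°.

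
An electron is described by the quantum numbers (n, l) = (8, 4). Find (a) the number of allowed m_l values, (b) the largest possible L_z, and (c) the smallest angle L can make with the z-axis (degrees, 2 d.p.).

There are 2l+1 = 9 values of m_l.
L_z,max = lℏ = 4ℏ.
cos θ_min = 4/√20, so θ_min ≈ 26.57°.

9 values; L_z,max = 4ℏ; θ_min ≈ 26.57°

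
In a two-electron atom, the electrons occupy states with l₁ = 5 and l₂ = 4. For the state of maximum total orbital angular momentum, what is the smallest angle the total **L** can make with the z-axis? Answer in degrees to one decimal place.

θ_min ≈ 18.4°

Angular momentum addition gives L = |l₁ − l₂|, …, l₁ + l₂.
Allowed values: L = 1, 2, 3, 4, 5, 6, 7, 8, 9.
The maximum is L = 9, with |L_tot| = ℏ√(9·10) = 3√10 ℏ.
The minimum angle with z is arccos(9/√90) ≈ 18.4°.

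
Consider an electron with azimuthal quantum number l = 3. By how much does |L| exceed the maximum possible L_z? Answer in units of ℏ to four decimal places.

|L| − L_z,max ≈ 0.4641ℏ

|L| = 2√3 ℏ ≈ 3.4641ℏ, while L_z,max = lℏ = 3ℏ.
The difference is (2√3 − 3)ℏ ≈ 0.4641ℏ.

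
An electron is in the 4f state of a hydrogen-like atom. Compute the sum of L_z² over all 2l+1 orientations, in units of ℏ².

Σ(L_z)² = 28 ℏ²

For 4f, l = 3.
m_l ∈ {-3, -2, -1, 0, 1, 2, 3}.
Summing m² from −3 to 3: Σ m_l² = 28.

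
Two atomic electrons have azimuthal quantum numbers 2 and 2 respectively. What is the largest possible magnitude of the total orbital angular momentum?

By the triangle rule, |l₁ − l₂| ≤ L ≤ l₁ + l₂.
L ∈ {0, 1, 2, 3, 4}.
The largest magnitude corresponds to L = 4: |L_tot| = ℏ√(4·5) = 2√5 ℏ.

|L_tot|_max = 2√5 ℏ ≈ 4.472ℏ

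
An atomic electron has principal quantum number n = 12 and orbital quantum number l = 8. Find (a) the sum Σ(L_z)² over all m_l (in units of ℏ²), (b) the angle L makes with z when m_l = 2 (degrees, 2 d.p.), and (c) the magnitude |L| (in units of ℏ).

Σ m_l² = 408, so Σ(L_z)² = 408 ℏ².
For m_l = 2: cos θ = 2/√72, θ ≈ 76.37°.
|L| = ℏ√(8·9) = 6√2 ℏ ≈ 8.485ℏ.

Σ(L_z)² = 408 ℏ²; θ(m_l=2) ≈ 76.37°; |L| = 6√2 ℏ ≈ 8.485ℏ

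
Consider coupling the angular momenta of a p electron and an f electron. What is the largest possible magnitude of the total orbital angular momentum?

|L_tot|_max = 2√5 ℏ ≈ 4.472ℏ

By the triangle rule, |l₁ − l₂| ≤ L ≤ l₁ + l₂.
So L can be 2, 3, 4.
The largest magnitude corresponds to L = 4: |L_tot| = ℏ√(4·5) = 2√5 ℏ.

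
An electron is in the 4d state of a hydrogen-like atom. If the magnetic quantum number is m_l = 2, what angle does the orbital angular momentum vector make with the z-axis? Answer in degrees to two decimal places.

4d means n = 4, l = 2.
|L| = ℏ√(l(l+1)) = √6 ℏ.
L_z = m_l ℏ = 2ℏ.
cos θ = L_z/|L| = 2/√6, so θ ≈ 35.26°.

θ ≈ 35.26°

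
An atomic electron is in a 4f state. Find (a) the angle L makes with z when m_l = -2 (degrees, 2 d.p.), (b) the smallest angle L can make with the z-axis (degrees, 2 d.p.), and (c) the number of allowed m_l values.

θ(m_l=-2) ≈ 125.26°; θ_min ≈ 30.00°; 7 values

For 4f, l = 3.
For m_l = -2: cos θ = -2/√12, θ ≈ 125.26°.
cos θ_min = 3/√12, so θ_min ≈ 30.00°.
There are 2l+1 = 7 values of m_l.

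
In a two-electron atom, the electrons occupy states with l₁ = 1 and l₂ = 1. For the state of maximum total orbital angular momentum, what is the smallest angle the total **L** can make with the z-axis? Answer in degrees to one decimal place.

θ_min ≈ 35.3°

By the triangle rule, |l₁ − l₂| ≤ L ≤ l₁ + l₂.
Allowed values: L = 0, 1, 2.
The maximum is L = 2, with |L_tot| = ℏ√(2·3) = √6 ℏ.
The minimum angle with z is arccos(2/√6) ≈ 35.3°.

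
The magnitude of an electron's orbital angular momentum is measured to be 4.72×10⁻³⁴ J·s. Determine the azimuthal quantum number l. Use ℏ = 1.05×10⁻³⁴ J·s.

l = 4

In units of ℏ, |L| ≈ 4.495.
Set l(l+1) = 20.21; the integer solution is l = 4.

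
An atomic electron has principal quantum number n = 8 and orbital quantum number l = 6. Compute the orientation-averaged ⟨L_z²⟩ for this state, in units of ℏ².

⟨L_z²⟩ = 14 ℏ²

The allowed m_l values are -6, -5, -4, -3, -2, -1, 0, 1, 2, 3, 4, 5, 6.
⟨L_z²⟩ = ℏ²·l(l+1)/3 = 14ℏ².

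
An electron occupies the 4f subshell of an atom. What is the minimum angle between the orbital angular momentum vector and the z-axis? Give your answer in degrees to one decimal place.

θ_min ≈ 30.0°

The 4f subshell has l = 3.
|L| = √(l(l+1)) ℏ = 2√3 ℏ.
The smallest angle corresponds to the largest L_z, i.e. m_l = l = 3, giving L_z = 3ℏ.
cos θ_min = 3/√12, so θ_min ≈ 30.0°.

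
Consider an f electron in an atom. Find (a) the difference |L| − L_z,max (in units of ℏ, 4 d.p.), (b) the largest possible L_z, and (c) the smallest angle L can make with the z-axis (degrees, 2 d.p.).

For an f orbital, l = 3.
|L| − L_z,max = (2√3 − 3)ℏ ≈ 0.4641ℏ.
L_z,max = lℏ = 3ℏ.
cos θ_min = 3/√12, so θ_min ≈ 30.00°.

|L|−L_z,max ≈ 0.4641ℏ; L_z,max = 3ℏ; θ_min ≈ 30.00°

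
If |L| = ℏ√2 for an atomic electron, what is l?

l = 1

Since |L|² = l(l+1)ℏ², l(l+1) = 2.
The positive root is l = 1.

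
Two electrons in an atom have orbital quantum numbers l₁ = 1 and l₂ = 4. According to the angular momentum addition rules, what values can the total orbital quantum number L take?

By the triangle rule, |l₁ − l₂| ≤ L ≤ l₁ + l₂.
L ∈ {3, 4, 5}.

L = 3, 4, 5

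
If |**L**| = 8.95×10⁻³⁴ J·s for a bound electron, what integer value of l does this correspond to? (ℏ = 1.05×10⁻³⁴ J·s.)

Dividing by ℏ: |L|/ℏ ≈ 8.524.
(|L|/ℏ)² = l(l+1) ≈ 72.66 ⇒ l = 8.

l = 8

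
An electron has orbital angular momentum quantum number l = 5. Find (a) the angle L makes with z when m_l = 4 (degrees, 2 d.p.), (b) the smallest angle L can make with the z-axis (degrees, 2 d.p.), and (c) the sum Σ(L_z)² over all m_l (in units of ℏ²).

For m_l = 4: cos θ = 4/√30, θ ≈ 43.09°.
cos θ_min = 5/√30, so θ_min ≈ 24.09°.
Σ m_l² = 110, so Σ(L_z)² = 110 ℏ².

θ(m_l=4) ≈ 43.09°; θ_min ≈ 24.09°; Σ(L_z)² = 110 ℏ²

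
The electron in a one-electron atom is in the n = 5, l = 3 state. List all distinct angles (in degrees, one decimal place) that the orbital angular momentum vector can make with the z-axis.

|L| = √(l(l+1)) ℏ = 2√3 ℏ.
cos θ = m_l/√12 for each m_l ∈ {-3, -2, -1, 0, 1, 2, 3}.

θ ∈ {30.0°, 54.7°, 73.2°, 90.0°, 106.8°, 125.3°, 150.0°}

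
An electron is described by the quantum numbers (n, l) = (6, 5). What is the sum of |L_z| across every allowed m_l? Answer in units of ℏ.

The allowed m_l values are -5, -4, -3, -2, -1, 0, 1, 2, 3, 4, 5.
Σ|m_l| = l(l+1) = 30.

Σ|L_z| = 30 ℏ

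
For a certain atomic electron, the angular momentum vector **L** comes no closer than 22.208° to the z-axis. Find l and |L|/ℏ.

l = 6, |L| = √42 ℏ ≈ 6.481ℏ

cos θ_min = l/√(l(l+1)) = √(l/(l+1)), so l/(l+1) = cos²(22.208°) = 0.8571.
Thus l = 0.8571/(1 − 0.8571) ≈ 6.
Then |L| = ℏ√(6·7) = √42 ℏ.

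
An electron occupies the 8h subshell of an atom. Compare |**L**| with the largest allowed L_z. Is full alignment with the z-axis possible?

No: L_z,max = 5ℏ < |L| = √30 ℏ ≈ 5.477ℏ

8h means n = 8, l = 5.
|L| = √30 ℏ ≈ 5.4772ℏ, while L_z,max = lℏ = 5ℏ.
Since |L| > L_z,max, the vector can never point exactly along z; the closest it comes is θ_min = arccos(5/√30) ≈ 24.1°.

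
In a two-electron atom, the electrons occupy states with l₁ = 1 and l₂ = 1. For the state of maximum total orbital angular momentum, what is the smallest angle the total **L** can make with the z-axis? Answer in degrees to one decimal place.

Angular momentum addition gives L = |l₁ − l₂|, …, l₁ + l₂.
L ∈ {0, 1, 2}.
The maximum is L = 2, with |L_tot| = ℏ√(2·3) = √6 ℏ.
The minimum angle with z is arccos(2/√6) ≈ 35.3°.

θ_min ≈ 35.3°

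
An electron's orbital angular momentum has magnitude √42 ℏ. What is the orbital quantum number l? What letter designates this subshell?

l = 6 (i orbital)

Since |L|² = l(l+1)ℏ², l(l+1) = 42.
l² + l − 42 = 0 ⇒ l = 6.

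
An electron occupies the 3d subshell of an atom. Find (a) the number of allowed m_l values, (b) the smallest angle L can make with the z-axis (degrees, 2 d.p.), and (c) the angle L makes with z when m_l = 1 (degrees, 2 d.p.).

3d means n = 3, l = 2.
There are 2l+1 = 5 values of m_l.
cos θ_min = 2/√6, so θ_min ≈ 35.26°.
For m_l = 1: cos θ = 1/√6, θ ≈ 65.91°.

5 values; θ_min ≈ 35.26°; θ(m_l=1) ≈ 65.91°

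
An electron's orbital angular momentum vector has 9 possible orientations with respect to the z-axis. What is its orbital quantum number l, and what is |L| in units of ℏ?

l = 4, |L| = 2√5 ℏ ≈ 4.472ℏ

9 = 2l + 1, so l = (9−1)/2 = 4.
Then |L| = √(l(l+1)) ℏ = 2√5 ℏ.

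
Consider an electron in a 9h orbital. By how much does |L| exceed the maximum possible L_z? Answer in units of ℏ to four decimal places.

For 9h, l = 5.
|L| = √30 ℏ ≈ 5.4772ℏ, while L_z,max = lℏ = 5ℏ.
The difference is (√30 − 5)ℏ ≈ 0.4772ℏ.

|L| − L_z,max ≈ 0.4772ℏ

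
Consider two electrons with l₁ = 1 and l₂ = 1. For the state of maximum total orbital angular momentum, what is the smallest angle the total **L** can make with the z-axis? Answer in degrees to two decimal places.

L runs from |1 − 1| = 0 to 1 + 1 = 2.
Allowed values: L = 0, 1, 2.
The maximum is L = 2, with |L_tot| = ℏ√(2·3) = √6 ℏ.
The minimum angle with z is arccos(2/√6) ≈ 35.26°.

θ_min ≈ 35.26°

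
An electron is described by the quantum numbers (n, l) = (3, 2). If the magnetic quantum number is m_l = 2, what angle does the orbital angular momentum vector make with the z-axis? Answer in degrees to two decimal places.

|L| = √(l(l+1)) ℏ = √6 ℏ.
L_z = m_l ℏ = 2ℏ.
cos θ = L_z/|L| = 2/√6, so θ ≈ 35.26°.

θ ≈ 35.26°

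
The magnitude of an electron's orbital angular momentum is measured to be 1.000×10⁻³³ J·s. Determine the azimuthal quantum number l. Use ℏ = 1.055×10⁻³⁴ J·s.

l = 9

|L|/ℏ = (1.000×10⁻³³)/(1.055×10⁻³⁴) ≈ 9.479.
l(l+1) ≈ 9.479² ≈ 89.85, so l = 9.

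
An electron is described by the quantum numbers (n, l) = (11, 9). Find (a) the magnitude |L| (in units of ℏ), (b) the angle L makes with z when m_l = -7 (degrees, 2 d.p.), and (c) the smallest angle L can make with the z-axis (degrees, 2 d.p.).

|L| = 3√10 ℏ ≈ 9.487ℏ; θ(m_l=-7) ≈ 137.55°; θ_min ≈ 18.43°

|L| = ℏ√(9·10) = 3√10 ℏ ≈ 9.487ℏ.
For m_l = -7: cos θ = -7/√90, θ ≈ 137.55°.
cos θ_min = 9/√90, so θ_min ≈ 18.43°.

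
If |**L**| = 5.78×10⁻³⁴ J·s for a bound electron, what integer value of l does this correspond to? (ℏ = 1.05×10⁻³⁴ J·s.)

|L|/ℏ = (5.78×10⁻³⁴)/(1.05×10⁻³⁴) ≈ 5.505.
Set l(l+1) = 30.30; the integer solution is l = 5.

l = 5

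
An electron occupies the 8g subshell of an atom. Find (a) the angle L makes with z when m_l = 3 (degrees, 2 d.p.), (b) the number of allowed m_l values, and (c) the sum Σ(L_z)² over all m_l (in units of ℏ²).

θ(m_l=3) ≈ 47.87°; 9 values; Σ(L_z)² = 60 ℏ²

For 8g, l = 4.
For m_l = 3: cos θ = 3/√20, θ ≈ 47.87°.
There are 2l+1 = 9 values of m_l.
Σ m_l² = 60, so Σ(L_z)² = 60 ℏ².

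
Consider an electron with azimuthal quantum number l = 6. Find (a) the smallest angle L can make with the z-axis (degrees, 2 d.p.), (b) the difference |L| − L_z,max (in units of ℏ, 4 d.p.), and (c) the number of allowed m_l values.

cos θ_min = 6/√42, so θ_min ≈ 22.21°.
|L| − L_z,max = (√42 − 6)ℏ ≈ 0.4807ℏ.
There are 2l+1 = 13 values of m_l.

θ_min ≈ 22.21°; |L|−L_z,max ≈ 0.4807ℏ; 13 values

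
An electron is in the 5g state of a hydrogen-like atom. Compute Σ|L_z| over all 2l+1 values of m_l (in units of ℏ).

Σ|L_z| = 20 ℏ

The 5g subshell has l = 4.
m_l ∈ {-4, -3, -2, -1, 0, 1, 2, 3, 4}.
Σ|m_l| = 2·4(4+1)/2 = 20.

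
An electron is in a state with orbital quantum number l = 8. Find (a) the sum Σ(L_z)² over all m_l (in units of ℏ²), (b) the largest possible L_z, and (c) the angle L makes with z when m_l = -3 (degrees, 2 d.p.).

Σ(L_z)² = 408 ℏ²; L_z,max = 8ℏ; θ(m_l=-3) ≈ 110.70°

Σ m_l² = 408, so Σ(L_z)² = 408 ℏ².
L_z,max = lℏ = 8ℏ.
For m_l = -3: cos θ = -3/√72, θ ≈ 110.70°.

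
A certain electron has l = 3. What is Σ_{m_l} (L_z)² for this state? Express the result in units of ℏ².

Σ(L_z)² = 28 ℏ²

The allowed m_l values are -3, -2, -1, 0, 1, 2, 3.
Summing m² from −3 to 3: Σ m_l² = 28.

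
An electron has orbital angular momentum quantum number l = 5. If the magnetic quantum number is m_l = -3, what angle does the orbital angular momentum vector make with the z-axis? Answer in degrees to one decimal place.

θ ≈ 123.2°

|L|² = l(l+1)ℏ² = 30ℏ², so |L| = √30 ℏ.
L_z = m_l ℏ = −3ℏ.
cos θ = L_z/|L| = -3/√30, so θ ≈ 123.2°.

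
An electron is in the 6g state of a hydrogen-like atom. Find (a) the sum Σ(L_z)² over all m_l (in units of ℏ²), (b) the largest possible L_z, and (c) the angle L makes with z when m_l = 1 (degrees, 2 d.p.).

The 6g subshell has l = 4.
Σ m_l² = 60, so Σ(L_z)² = 60 ℏ².
L_z,max = lℏ = 4ℏ.
For m_l = 1: cos θ = 1/√20, θ ≈ 77.08°.

Σ(L_z)² = 60 ℏ²; L_z,max = 4ℏ; θ(m_l=1) ≈ 77.08°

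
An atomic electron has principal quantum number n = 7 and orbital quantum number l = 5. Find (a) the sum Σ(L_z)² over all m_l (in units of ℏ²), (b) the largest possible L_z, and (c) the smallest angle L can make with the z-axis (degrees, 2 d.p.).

Σ m_l² = 110, so Σ(L_z)² = 110 ℏ².
L_z,max = lℏ = 5ℏ.
cos θ_min = 5/√30, so θ_min ≈ 24.09°.

Σ(L_z)² = 110 ℏ²; L_z,max = 5ℏ; θ_min ≈ 24.09°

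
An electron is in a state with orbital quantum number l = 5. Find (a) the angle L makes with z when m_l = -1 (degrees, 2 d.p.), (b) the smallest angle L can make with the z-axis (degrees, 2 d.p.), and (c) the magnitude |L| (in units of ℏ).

θ(m_l=-1) ≈ 100.52°; θ_min ≈ 24.09°; |L| = √30 ℏ ≈ 5.477ℏ

For m_l = -1: cos θ = -1/√30, θ ≈ 100.52°.
cos θ_min = 5/√30, so θ_min ≈ 24.09°.
|L| = ℏ√(5·6) = √30 ℏ ≈ 5.477ℏ.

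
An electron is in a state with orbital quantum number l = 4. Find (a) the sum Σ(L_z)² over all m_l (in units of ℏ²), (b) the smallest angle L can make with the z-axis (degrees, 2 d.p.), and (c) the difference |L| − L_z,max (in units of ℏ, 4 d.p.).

Σ m_l² = 60, so Σ(L_z)² = 60 ℏ².
cos θ_min = 4/√20, so θ_min ≈ 26.57°.
|L| − L_z,max = (2√5 − 4)ℏ ≈ 0.4721ℏ.

Σ(L_z)² = 60 ℏ²; θ_min ≈ 26.57°; |L|−L_z,max ≈ 0.4721ℏ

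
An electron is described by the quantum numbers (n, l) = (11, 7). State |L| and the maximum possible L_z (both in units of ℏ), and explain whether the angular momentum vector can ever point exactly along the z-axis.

|L| = 2√14 ℏ ≈ 7.4833ℏ, while L_z,max = lℏ = 7ℏ.
Since |L| > L_z,max, the vector can never point exactly along z; the closest it comes is θ_min = arccos(7/√56) ≈ 20.7°.

No: L_z,max = 7ℏ < |L| = 2√14 ℏ ≈ 7.483ℏ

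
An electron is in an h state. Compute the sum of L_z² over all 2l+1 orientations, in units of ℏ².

Σ(L_z)² = 110 ℏ²

An h state has l = 5.
m_l ∈ {-5, -4, -3, -2, -1, 0, 1, 2, 3, 4, 5}.
Summing m² from −5 to 5: Σ m_l² = 110.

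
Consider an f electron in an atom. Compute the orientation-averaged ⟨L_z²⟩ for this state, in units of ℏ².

For an f orbital, l = 3.
m_l runs from −3 to 3, i.e. {-3, -2, -1, 0, 1, 2, 3}.
⟨L_z²⟩ = ℏ²·(Σ m_l²)/(2l+1) = ℏ²·28/7 = 4ℏ².

⟨L_z²⟩ = 4 ℏ²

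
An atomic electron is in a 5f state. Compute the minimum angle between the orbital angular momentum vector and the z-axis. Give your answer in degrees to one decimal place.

θ_min ≈ 30.0°

The 5f subshell has l = 3.
|L| = ℏ√(l(l+1)) = 2√3 ℏ.
The smallest angle corresponds to the largest L_z, i.e. m_l = l = 3, giving L_z = 3ℏ.
cos θ_min = 3/√12, so θ_min ≈ 30.0°.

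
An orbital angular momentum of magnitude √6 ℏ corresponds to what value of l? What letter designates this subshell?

Since |L|² = l(l+1)ℏ², l(l+1) = 6.
Solving: l = 2.

l = 2 (d orbital)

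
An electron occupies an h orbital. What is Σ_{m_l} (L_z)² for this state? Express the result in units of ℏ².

The letter h corresponds to l = 5.
m_l runs from −5 to 5, i.e. {-5, -4, -3, -2, -1, 0, 1, 2, 3, 4, 5}.
Σ m_l² = l(l+1)(2l+1)/3 = 5·6·11/3 = 110.

Σ(L_z)² = 110 ℏ²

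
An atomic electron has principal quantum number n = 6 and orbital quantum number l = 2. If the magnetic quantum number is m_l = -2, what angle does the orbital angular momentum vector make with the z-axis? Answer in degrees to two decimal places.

θ ≈ 144.74°

|L| = ℏ√(l(l+1)) = √6 ℏ.
L_z = m_l ℏ = −2ℏ.
cos θ = L_z/|L| = -2/√6, so θ ≈ 144.74°.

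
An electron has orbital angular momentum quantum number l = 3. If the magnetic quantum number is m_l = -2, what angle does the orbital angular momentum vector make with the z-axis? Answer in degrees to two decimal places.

|L|² = l(l+1)ℏ² = 12ℏ², so |L| = 2√3 ℏ.
L_z = m_l ℏ = −2ℏ.
cos θ = L_z/|L| = -2/√12, so θ ≈ 125.26°.

θ ≈ 125.26°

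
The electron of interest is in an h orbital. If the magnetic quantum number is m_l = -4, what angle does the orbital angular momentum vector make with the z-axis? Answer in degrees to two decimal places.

The letter h corresponds to l = 5.
|L| = ℏ√(l(l+1)) = √30 ℏ.
L_z = m_l ℏ = −4ℏ.
cos θ = L_z/|L| = -4/√30, so θ ≈ 136.91°.

θ ≈ 136.91°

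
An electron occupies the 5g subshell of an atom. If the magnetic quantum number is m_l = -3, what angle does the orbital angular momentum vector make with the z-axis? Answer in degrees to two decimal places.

θ ≈ 132.13°

The 5g subshell has l = 4.
|L| = √(l(l+1)) ℏ = 2√5 ℏ.
L_z = m_l ℏ = −3ℏ.
cos θ = L_z/|L| = -3/√20, so θ ≈ 132.13°.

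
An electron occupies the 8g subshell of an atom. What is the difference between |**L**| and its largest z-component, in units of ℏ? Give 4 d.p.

8g means n = 8, l = 4.
|L| = 2√5 ℏ ≈ 4.4721ℏ, while L_z,max = lℏ = 4ℏ.
The difference is (2√5 − 4)ℏ ≈ 0.4721ℏ.

|L| − L_z,max ≈ 0.4721ℏ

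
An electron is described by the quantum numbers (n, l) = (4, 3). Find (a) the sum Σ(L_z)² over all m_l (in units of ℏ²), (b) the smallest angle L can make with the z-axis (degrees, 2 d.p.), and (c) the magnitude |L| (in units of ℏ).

Σ(L_z)² = 28 ℏ²; θ_min ≈ 30.00°; |L| = 2√3 ℏ ≈ 3.464ℏ

Σ m_l² = 28, so Σ(L_z)² = 28 ℏ².
cos θ_min = 3/√12, so θ_min ≈ 30.00°.
|L| = ℏ√(3·4) = 2√3 ℏ ≈ 3.464ℏ.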